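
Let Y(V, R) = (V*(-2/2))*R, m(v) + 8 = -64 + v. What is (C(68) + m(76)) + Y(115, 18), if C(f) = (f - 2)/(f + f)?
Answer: -140455/68 ≈ -2065.5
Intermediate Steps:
m(v) = -72 + v (m(v) = -8 + (-64 + v) = -72 + v)
Y(V, R) = -R*V (Y(V, R) = (V*(-2*½))*R = (V*(-1))*R = (-V)*R = -R*V)
C(f) = (-2 + f)/(2*f) (C(f) = (-2 + f)/((2*f)) = (-2 + f)*(1/(2*f)) = (-2 + f)/(2*f))
(C(68) + m(76)) + Y(115, 18) = ((½)*(-2 + 68)/68 + (-72 + 76)) - 1*18*115 = ((½)*(1/68)*66 + 4) - 2070 = (33/68 + 4) - 2070 = 305/68 - 2070 = -140455/68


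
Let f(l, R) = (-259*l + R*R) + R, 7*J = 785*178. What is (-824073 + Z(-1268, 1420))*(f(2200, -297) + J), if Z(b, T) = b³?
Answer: 6594839896688830/7 ≈ 9.4212e+14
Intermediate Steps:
J = 139730/7 (J = (785*178)/7 = (⅐)*139730 = 139730/7 ≈ 19961.)
f(l, R) = R + R² - 259*l (f(l, R) = (-259*l + R²) + R = (R² - 259*l) + R = R + R² - 259*l)
(-824073 + Z(-1268, 1420))*(f(2200, -297) + J) = (-824073 + (-1268)³)*((-297 + (-297)² - 259*2200) + 139730/7) = (-824073 - 2038720832)*((-297 + 88209 - 569800) + 139730/7) = -2039544905*(-481888 + 139730/7) = -2039544905*(-3233486/7) = 6594839896688830/7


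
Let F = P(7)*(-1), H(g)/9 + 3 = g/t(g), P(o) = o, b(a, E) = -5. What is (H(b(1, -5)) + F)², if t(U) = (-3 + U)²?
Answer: 4932841/4096 ≈ 1204.3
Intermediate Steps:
H(g) = -27 + 9*g/(-3 + g)² (H(g) = -27 + 9*(g/((-3 + g)²)) = -27 + 9*(g/(-3 + g)²) = -27 + 9*g/(-3 + g)²)
F = -7 (F = 7*(-1) = -7)
(H(b(1, -5)) + F)² = ((-27 + 9*(-5)/(-3 - 5)²) - 7)² = ((-27 + 9*(-5)/(-8)²) - 7)² = ((-27 + 9*(-5)*(1/64)) - 7)² = ((-27 - 45/64) - 7)² = (-1773/64 - 7)² = (-2221/64)² = 4932841/4096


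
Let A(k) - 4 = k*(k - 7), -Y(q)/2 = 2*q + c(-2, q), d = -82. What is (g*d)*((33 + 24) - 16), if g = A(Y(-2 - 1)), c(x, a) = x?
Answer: -497576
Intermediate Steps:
Y(q) = 4 - 4*q (Y(q) = -2*(2*q - 2) = -2*(-2 + 2*q) = 4 - 4*q)
A(k) = 4 + k*(-7 + k) (A(k) = 4 + k*(k - 7) = 4 + k*(-7 + k))
g = 148 (g = 4 + (4 - 4*(-2 - 1))² - 7*(4 - 4*(-2 - 1)) = 4 + (4 - 4*(-3))² - 7*(4 - 4*(-3)) = 4 + (4 + 12)² - 7*(4 + 12) = 4 + 16² - 7*16 = 4 + 256 - 112 = 148)
(g*d)*((33 + 24) - 16) = (148*(-82))*((33 + 24) - 16) = -12136*(57 - 16) = -12136*41 = -497576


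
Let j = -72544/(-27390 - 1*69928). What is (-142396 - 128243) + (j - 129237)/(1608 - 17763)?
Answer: -212739279689744/786086145 ≈ -2.7063e+5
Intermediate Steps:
j = 36272/48659 (j = -72544/(-27390 - 69928) = -72544/(-97318) = -72544*(-1/97318) = 36272/48659 ≈ 0.74543)
(-142396 - 128243) + (j - 129237)/(1608 - 17763) = (-142396 - 128243) + (36272/48659 - 129237)/(1608 - 17763) = -270639 - 6288506911/48659/(-16155) = -270639 - 6288506911/48659*(-1/16155) = -270639 + 6288506911/786086145 = -212739279689744/786086145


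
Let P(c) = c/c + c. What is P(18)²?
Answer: 361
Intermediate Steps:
P(c) = 1 + c
P(18)² = (1 + 18)² = 19² = 361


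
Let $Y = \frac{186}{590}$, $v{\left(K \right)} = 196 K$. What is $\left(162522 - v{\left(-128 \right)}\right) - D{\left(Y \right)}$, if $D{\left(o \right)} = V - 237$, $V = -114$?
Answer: $187961$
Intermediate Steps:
$Y = \frac{93}{295}$ ($Y = 186 \cdot \frac{1}{590} = \frac{93}{295} \approx 0.31525$)
$D{\left(o \right)} = -351$ ($D{\left(o \right)} = -114 - 237 = -351$)
$\left(162522 - v{\left(-128 \right)}\right) - D{\left(Y \right)} = \left(162522 - 196 \left(-128\right)\right) - -351 = \left(162522 - -25088\right) + 351 = \left(162522 + 25088\right) + 351 = 187610 + 351 = 187961$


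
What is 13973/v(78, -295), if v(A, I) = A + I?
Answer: -13973/217 ≈ -64.392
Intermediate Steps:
13973/v(78, -295) = 13973/(78 - 295) = 13973/(-217) = 13973*(-1/217) = -13973/217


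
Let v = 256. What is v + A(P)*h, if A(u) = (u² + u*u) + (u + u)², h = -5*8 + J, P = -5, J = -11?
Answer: -7394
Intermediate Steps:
h = -51 (h = -5*8 - 11 = -40 - 11 = -51)
A(u) = 6*u² (A(u) = (u² + u²) + (2*u)² = 2*u² + 4*u² = 6*u²)
v + A(P)*h = 256 + (6*(-5)²)*(-51) = 256 + (6*25)*(-51) = 256 + 150*(-51) = 256 - 7650 = -7394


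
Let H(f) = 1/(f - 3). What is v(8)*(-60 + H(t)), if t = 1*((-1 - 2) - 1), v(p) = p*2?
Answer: -6736/7 ≈ -962.29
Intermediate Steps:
v(p) = 2*p
t = -4 (t = 1*(-3 - 1) = 1*(-4) = -4)
H(f) = 1/(-3 + f)
v(8)*(-60 + H(t)) = (2*8)*(-60 + 1/(-3 - 4)) = 16*(-60 + 1/(-7)) = 16*(-60 - ⅐) = 16*(-421/7) = -6736/7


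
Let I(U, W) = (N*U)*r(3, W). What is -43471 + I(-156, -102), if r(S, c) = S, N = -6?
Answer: -40663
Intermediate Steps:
I(U, W) = -18*U (I(U, W) = -6*U*3 = -18*U)
-43471 + I(-156, -102) = -43471 - 18*(-156) = -43471 + 2808 = -40663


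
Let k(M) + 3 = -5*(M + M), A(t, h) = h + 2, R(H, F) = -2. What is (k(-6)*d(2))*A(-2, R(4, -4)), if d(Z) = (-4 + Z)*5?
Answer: 0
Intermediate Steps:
A(t, h) = 2 + h
k(M) = -3 - 10*M (k(M) = -3 - 5*(M + M) = -3 - 10*M)
d(Z) = -20 + 5*Z
(k(-6)*d(2))*A(-2, R(4, -4)) = ((-3 - 10*(-6))*(-20 + 5*2))*(2 - 2) = ((-3 + 60)*(-20 + 10))*0 = (57*(-10))*0 = -570*0 = 0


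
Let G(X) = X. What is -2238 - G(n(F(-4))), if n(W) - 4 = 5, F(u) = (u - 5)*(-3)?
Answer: -2247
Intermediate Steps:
F(u) = 15 - 3*u (F(u) = (-5 + u)*(-3) = 15 - 3*u)
n(W) = 9 (n(W) = 4 + 5 = 9)
-2238 - G(n(F(-4))) = -2238 - 1*9 = -2238 - 9 = -2247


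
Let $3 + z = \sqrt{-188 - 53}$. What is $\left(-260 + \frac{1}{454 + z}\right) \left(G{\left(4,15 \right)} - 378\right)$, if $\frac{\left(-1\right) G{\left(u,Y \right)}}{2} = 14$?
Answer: $\frac{10748133207}{101821} + \frac{203 i \sqrt{241}}{101821} \approx 1.0556 \cdot 10^{5} + 0.03095 i$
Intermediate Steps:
$z = -3 + i \sqrt{241}$ ($z = -3 + \sqrt{-188 - 53} = -3 + \sqrt{-241} = -3 + i \sqrt{241} \approx -3.0 + 15.524 i$)
$G{\left(u,Y \right)} = -28$ ($G{\left(u,Y \right)} = \left(-2\right) 14 = -28$)
$\left(-260 + \frac{1}{454 + z}\right) \left(G{\left(4,15 \right)} - 378\right) = \left(-260 + \frac{1}{454 - \left(3 - i \sqrt{241}\right)}\right) \left(-28 - 378\right) = \left(-260 + \frac{1}{451 + i \sqrt{241}}\right) \left(-406\right) = 105560 - \frac{406}{451 + i \sqrt{241}}$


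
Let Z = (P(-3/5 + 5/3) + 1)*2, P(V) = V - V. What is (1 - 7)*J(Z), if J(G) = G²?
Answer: -24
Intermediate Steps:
P(V) = 0
Z = 2 (Z = (0 + 1)*2 = 1*2 = 2)
(1 - 7)*J(Z) = (1 - 7)*2² = -6*4 = -24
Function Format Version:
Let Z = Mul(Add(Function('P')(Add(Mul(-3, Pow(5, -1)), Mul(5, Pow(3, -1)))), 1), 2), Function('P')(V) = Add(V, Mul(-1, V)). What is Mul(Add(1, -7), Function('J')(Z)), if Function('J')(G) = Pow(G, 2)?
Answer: -24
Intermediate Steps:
Function('P')(V) = 0
Z = 2 (Z = Mul(Add(0, 1), 2) = Mul(1, 2) = 2)
Mul(Add(1, -7), Function('J')(Z)) = Mul(Add(1, -7), Pow(2, 2)) = Mul(-6, 4) = -24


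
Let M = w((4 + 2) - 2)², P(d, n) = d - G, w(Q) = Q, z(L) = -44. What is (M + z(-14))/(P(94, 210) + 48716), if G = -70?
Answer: -7/12220 ≈ -0.00057283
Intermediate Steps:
P(d, n) = 70 + d (P(d, n) = d - 1*(-70) = d + 70 = 70 + d)
M = 16 (M = ((4 + 2) - 2)² = (6 - 2)² = 4² = 16)
(M + z(-14))/(P(94, 210) + 48716) = (16 - 44)/((70 + 94) + 48716) = -28/(164 + 48716) = -28/48880 = -28*1/48880 = -7/12220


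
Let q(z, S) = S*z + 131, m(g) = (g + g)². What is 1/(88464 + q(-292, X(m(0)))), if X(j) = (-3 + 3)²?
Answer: 1/88595 ≈ 1.1287e-5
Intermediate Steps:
m(g) = 4*g² (m(g) = (2*g)² = 4*g²)
X(j) = 0 (X(j) = 0² = 0)
q(z, S) = 131 + S*z
1/(88464 + q(-292, X(m(0)))) = 1/(88464 + (131 + 0*(-292))) = 1/(88464 + (131 + 0)) = 1/(88464 + 131) = 1/88595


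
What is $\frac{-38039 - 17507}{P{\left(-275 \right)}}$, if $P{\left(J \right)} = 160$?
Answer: $- \frac{27773}{80} \approx -347.16$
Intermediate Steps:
$\frac{-38039 - 17507}{P{\left(-275 \right)}} = \frac{-38039 - 17507}{160} = \left(-38039 - 17507\right) \frac{1}{160} = \left(-55546\right) \frac{1}{160} = - \frac{27773}{80}$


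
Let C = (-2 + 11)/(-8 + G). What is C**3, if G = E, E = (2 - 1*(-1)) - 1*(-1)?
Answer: -729/64 ≈ -11.391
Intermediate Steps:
E = 4 (E = (2 + 1) + 1 = 3 + 1 = 4)
G = 4
C = -9/4 (C = (-2 + 11)/(-8 + 4) = 9/(-4) = 9*(-1/4) = -9/4 ≈ -2.2500)
C**3 = (-9/4)**3 = -729/64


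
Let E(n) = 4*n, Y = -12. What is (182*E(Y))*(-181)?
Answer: 1581216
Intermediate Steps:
(182*E(Y))*(-181) = (182*(4*(-12)))*(-181) = (182*(-48))*(-181) = -8736*(-181) = 1581216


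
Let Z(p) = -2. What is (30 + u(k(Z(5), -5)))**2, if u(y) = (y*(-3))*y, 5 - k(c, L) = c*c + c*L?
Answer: 45369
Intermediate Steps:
k(c, L) = 5 - c**2 - L*c (k(c, L) = 5 - (c*c + c*L) = 5 - (c**2 + L*c) = 5 + (-c**2 - L*c) = 5 - c**2 - L*c)
u(y) = -3*y**2 (u(y) = (-3*y)*y = -3*y**2)
(30 + u(k(Z(5), -5)))**2 = (30 - 3*(5 - 1*(-2)**2 - 1*(-5)*(-2))**2)**2 = (30 - 3*(5 - 1*4 - 10)**2)**2 = (30 - 3*(5 - 4 - 10)**2)**2 = (30 - 3*(-9)**2)**2 = (30 - 3*81)**2 = (30 - 243)**2 = (-213)**2 = 45369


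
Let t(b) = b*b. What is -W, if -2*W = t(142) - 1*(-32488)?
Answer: 26326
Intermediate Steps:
t(b) = b**2
W = -26326 (W = -(142**2 - 1*(-32488))/2 = -(20164 + 32488)/2 = -1/2*52652 = -26326)
-W = -1*(-26326) = 26326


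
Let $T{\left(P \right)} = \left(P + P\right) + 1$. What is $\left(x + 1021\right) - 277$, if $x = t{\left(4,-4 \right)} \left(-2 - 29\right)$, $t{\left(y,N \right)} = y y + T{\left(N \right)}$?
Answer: $465$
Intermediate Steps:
$T{\left(P \right)} = 1 + 2 P$ ($T{\left(P \right)} = 2 P + 1 = 1 + 2 P$)
$t{\left(y,N \right)} = 1 + y^{2} + 2 N$ ($t{\left(y,N \right)} = y y + \left(1 + 2 N\right) = y^{2} + \left(1 + 2 N\right) = 1 + y^{2} + 2 N$)
$x = -279$ ($x = \left(1 + 4^{2} + 2 \left(-4\right)\right) \left(-2 - 29\right) = \left(1 + 16 - 8\right) \left(-31\right) = 9 \left(-31\right) = -279$)
$\left(x + 1021\right) - 277 = \left(-279 + 1021\right) - 277 = 742 - 277 = 465$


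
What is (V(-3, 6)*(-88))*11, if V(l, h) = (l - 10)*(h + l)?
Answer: 37752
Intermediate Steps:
V(l, h) = (-10 + l)*(h + l)
(V(-3, 6)*(-88))*11 = (((-3)² - 10*6 - 10*(-3) + 6*(-3))*(-88))*11 = ((9 - 60 + 30 - 18)*(-88))*11 = -39*(-88)*11 = 3432*11 = 37752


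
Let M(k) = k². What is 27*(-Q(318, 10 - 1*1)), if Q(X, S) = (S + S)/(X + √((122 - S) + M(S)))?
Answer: -77274/50465 + 243*√194/50465 ≈ -1.4642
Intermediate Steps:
Q(X, S) = 2*S/(X + √(122 + S² - S)) (Q(X, S) = (S + S)/(X + √((122 - S) + S²)) = (2*S)/(X + √(122 + S² - S)) = 2*S/(X + √(122 + S² - S)))
27*(-Q(318, 10 - 1*1)) = 27*(-2*(10 - 1*1)/(318 + √(122 + (10 - 1*1)² - (10 - 1*1)))) = 27*(-2*(10 - 1)/(318 + √(122 + (10 - 1)² - (10 - 1)))) = 27*(-2*9/(318 + √(122 + 9² - 1*9))) = 27*(-2*9/(318 + √(122 + 81 - 9))) = 27*(-2*9/(318 + √194)) = 27*(-18/(318 + √194)) = -486/(318 + √194)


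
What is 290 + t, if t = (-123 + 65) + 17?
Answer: 249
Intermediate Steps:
t = -41 (t = -58 + 17 = -41)
290 + t = 290 - 41 = 249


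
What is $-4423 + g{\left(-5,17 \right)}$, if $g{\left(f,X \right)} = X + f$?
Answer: $-4411$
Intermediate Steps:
$-4423 + g{\left(-5,17 \right)} = -4423 + \left(17 - 5\right) = -4423 + 12 = -4411$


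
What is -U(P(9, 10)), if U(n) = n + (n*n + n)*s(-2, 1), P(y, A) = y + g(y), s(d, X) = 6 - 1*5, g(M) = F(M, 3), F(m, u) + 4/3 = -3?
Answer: -280/9 ≈ -31.111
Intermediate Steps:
F(m, u) = -13/3 (F(m, u) = -4/3 - 3 = -13/3)
g(M) = -13/3
s(d, X) = 1 (s(d, X) = 6 - 5 = 1)
P(y, A) = -13/3 + y (P(y, A) = y - 13/3 = -13/3 + y)
U(n) = n**2 + 2*n (U(n) = n + (n*n + n)*1 = n + (n**2 + n)*1 = n + (n + n**2)*1 = n + (n + n**2) = n**2 + 2*n)
-U(P(9, 10)) = -(-13/3 + 9)*(2 + (-13/3 + 9)) = -14*(2 + 14/3)/3 = -14*20/(3*3) = -1*280/9 = -280/9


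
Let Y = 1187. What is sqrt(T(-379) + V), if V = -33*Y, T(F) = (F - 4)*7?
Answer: 2*I*sqrt(10463) ≈ 204.58*I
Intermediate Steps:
T(F) = -28 + 7*F (T(F) = (-4 + F)*7 = -28 + 7*F)
V = -39171 (V = -33*1187 = -39171)
sqrt(T(-379) + V) = sqrt((-28 + 7*(-379)) - 39171) = sqrt((-28 - 2653) - 39171) = sqrt(-2681 - 39171) = sqrt(-41852) = 2*I*sqrt(10463)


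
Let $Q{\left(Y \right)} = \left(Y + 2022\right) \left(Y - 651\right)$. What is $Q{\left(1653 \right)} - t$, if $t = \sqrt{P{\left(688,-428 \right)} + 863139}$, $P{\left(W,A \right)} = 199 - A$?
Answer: $3682350 - 3 \sqrt{95974} \approx 3.6814 \cdot 10^{6}$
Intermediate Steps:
$Q{\left(Y \right)} = \left(-651 + Y\right) \left(2022 + Y\right)$ ($Q{\left(Y \right)} = \left(2022 + Y\right) \left(-651 + Y\right) = \left(-651 + Y\right) \left(2022 + Y\right)$)
$t = 3 \sqrt{95974}$ ($t = \sqrt{\left(199 - -428\right) + 863139} = \sqrt{\left(199 + 428\right) + 863139} = \sqrt{627 + 863139} = \sqrt{863766} = 3 \sqrt{95974} \approx 929.39$)
$Q{\left(1653 \right)} - t = \left(-1316322 + 1653^{2} + 1371 \cdot 1653\right) - 3 \sqrt{95974} = \left(-1316322 + 2732409 + 2266263\right) - 3 \sqrt{95974} = 3682350 - 3 \sqrt{95974}$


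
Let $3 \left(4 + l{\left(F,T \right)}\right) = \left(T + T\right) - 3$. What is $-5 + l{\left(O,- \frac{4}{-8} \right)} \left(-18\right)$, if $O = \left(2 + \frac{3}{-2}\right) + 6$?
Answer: $79$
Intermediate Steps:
$O = \frac{13}{2}$ ($O = \left(2 + 3 \left(- \frac{1}{2}\right)\right) + 6 = \left(2 - \frac{3}{2}\right) + 6 = \frac{1}{2} + 6 = \frac{13}{2} \approx 6.5$)
$l{\left(F,T \right)} = -5 + \frac{2 T}{3}$ ($l{\left(F,T \right)} = -4 + \frac{\left(T + T\right) - 3}{3} = -4 + \frac{2 T - 3}{3} = -4 + \frac{-3 + 2 T}{3} = -4 + \left(-1 + \frac{2 T}{3}\right) = -5 + \frac{2 T}{3}$)
$-5 + l{\left(O,- \frac{4}{-8} \right)} \left(-18\right) = -5 + \left(-5 + \frac{2 \left(- \frac{4}{-8}\right)}{3}\right) \left(-18\right) = -5 + \left(-5 + \frac{2 \left(\left(-4\right) \left(- \frac{1}{8}\right)\right)}{3}\right) \left(-18\right) = -5 + \left(-5 + \frac{2}{3} \cdot \frac{1}{2}\right) \left(-18\right) = -5 + \left(-5 + \frac{1}{3}\right) \left(-18\right) = -5 - -84 = -5 + 84 = 79$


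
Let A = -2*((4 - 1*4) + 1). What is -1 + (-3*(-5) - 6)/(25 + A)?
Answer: -14/23 ≈ -0.60870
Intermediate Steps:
A = -2 (A = -2*((4 - 4) + 1) = -2*(0 + 1) = -2*1 = -2)
-1 + (-3*(-5) - 6)/(25 + A) = -1 + (-3*(-5) - 6)/(25 - 2) = -1 + (15 - 6)/23 = -1 + (1/23)*9 = -1 + 9/23 = -14/23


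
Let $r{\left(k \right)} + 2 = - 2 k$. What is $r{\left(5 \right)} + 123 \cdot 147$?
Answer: $18069$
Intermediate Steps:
$r{\left(k \right)} = -2 - 2 k$
$r{\left(5 \right)} + 123 \cdot 147 = \left(-2 - 10\right) + 123 \cdot 147 = \left(-2 - 10\right) + 18081 = -12 + 18081 = 18069$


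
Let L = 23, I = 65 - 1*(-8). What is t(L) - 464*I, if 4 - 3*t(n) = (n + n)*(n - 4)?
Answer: -34162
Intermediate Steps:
I = 73 (I = 65 + 8 = 73)
t(n) = 4/3 - 2*n*(-4 + n)/3 (t(n) = 4/3 - (n + n)*(n - 4)/3 = 4/3 - 2*n*(-4 + n)/3)
t(L) - 464*I = (4/3 - ⅔*23² + (8/3)*23) - 464*73 = (4/3 - ⅔*529 + 184/3) - 33872 = (4/3 - 1058/3 + 184/3) - 33872 = -290 - 33872 = -34162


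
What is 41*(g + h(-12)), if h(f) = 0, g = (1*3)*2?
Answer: 246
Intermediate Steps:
g = 6 (g = 3*2 = 6)
41*(g + h(-12)) = 41*(6 + 0) = 41*6 = 246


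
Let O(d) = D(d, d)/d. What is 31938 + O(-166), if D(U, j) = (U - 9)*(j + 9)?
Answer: 5274233/166 ≈ 31773.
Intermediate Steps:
D(U, j) = (-9 + U)*(9 + j)
O(d) = (-81 + d²)/d (O(d) = (-81 - 9*d + 9*d + d*d)/d = (-81 - 9*d + 9*d + d²)/d = (-81 + d²)/d)
31938 + O(-166) = 31938 + (-166 - 81/(-166)) = 31938 + (-166 - 81*(-1/166)) = 31938 + (-166 + 81/166) = 31938 - 27475/166 = 5274233/166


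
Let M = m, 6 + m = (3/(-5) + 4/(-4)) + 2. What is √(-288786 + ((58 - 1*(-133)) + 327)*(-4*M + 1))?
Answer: 2*I*√1729155/5 ≈ 525.99*I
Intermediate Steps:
m = -28/5 (m = -6 + ((3/(-5) + 4/(-4)) + 2) = -6 + ((3*(-⅕) + 4*(-¼)) + 2) = -6 + ((-⅗ - 1) + 2) = -6 + (-8/5 + 2) = -6 + ⅖ = -28/5 ≈ -5.6000)
M = -28/5 ≈ -5.6000
√(-288786 + ((58 - 1*(-133)) + 327)*(-4*M + 1)) = √(-288786 + ((58 - 1*(-133)) + 327)*(-4*(-28/5) + 1)) = √(-288786 + ((58 + 133) + 327)*(112/5 + 1)) = √(-288786 + (191 + 327)*(117/5)) = √(-288786 + 518*(117/5)) = √(-288786 + 60606/5) = √(-1383324/5) = 2*I*√1729155/5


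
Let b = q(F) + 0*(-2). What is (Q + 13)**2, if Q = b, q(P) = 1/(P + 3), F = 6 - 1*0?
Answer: 13924/81 ≈ 171.90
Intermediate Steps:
F = 6 (F = 6 + 0 = 6)
q(P) = 1/(3 + P)
b = 1/9 (b = 1/(3 + 6) + 0*(-2) = 1/9 + 0 = 1/9 ≈ 0.11111)
Q = 1/9 ≈ 0.11111
(Q + 13)**2 = (1/9 + 13)**2 = (118/9)**2 = 13924/81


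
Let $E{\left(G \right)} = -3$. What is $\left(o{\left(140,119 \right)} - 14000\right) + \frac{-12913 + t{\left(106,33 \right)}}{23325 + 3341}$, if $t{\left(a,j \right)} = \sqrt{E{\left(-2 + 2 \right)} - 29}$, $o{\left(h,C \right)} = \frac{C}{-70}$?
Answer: $- \frac{933455613}{66665} + \frac{2 i \sqrt{2}}{13333} \approx -14002.0 + 0.00021214 i$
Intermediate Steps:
$o{\left(h,C \right)} = - \frac{C}{70}$ ($o{\left(h,C \right)} = C \left(- \frac{1}{70}\right) = - \frac{C}{70}$)
$t{\left(a,j \right)} = 4 i \sqrt{2}$ ($t{\left(a,j \right)} = \sqrt{-3 - 29} = \sqrt{-32} = 4 i \sqrt{2}$)
$\left(o{\left(140,119 \right)} - 14000\right) + \frac{-12913 + t{\left(106,33 \right)}}{23325 + 3341} = \left(\left(- \frac{1}{70}\right) 119 - 14000\right) + \frac{-12913 + 4 i \sqrt{2}}{23325 + 3341} = \left(- \frac{17}{10} - 14000\right) + \frac{-12913 + 4 i \sqrt{2}}{26666} = - \frac{140017}{10} + \left(-12913 + 4 i \sqrt{2}\right) \frac{1}{26666} = - \frac{140017}{10} - \left(\frac{12913}{26666} - \frac{2 i \sqrt{2}}{13333}\right) = - \frac{933455613}{66665} + \frac{2 i \sqrt{2}}{13333}$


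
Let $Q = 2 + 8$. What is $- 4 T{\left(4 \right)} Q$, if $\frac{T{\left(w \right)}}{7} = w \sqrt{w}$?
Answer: $-2240$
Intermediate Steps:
$T{\left(w \right)} = 7 w^{\frac{3}{2}}$ ($T{\left(w \right)} = 7 w \sqrt{w} = 7 w^{\frac{3}{2}}$)
$Q = 10$
$- 4 T{\left(4 \right)} Q = - 4 \cdot 7 \cdot 4^{\frac{3}{2}} \cdot 10 = - 4 \cdot 7 \cdot 8 \cdot 10 = \left(-4\right) 56 \cdot 10 = \left(-224\right) 10 = -2240$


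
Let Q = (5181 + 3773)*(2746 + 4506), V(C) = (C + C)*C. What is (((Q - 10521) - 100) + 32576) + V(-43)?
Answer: 64960061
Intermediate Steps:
V(C) = 2*C² (V(C) = (2*C)*C = 2*C²)
Q = 64934408 (Q = 8954*7252 = 64934408)
(((Q - 10521) - 100) + 32576) + V(-43) = (((64934408 - 10521) - 100) + 32576) + 2*(-43)² = ((64923887 - 100) + 32576) + 2*1849 = (64923787 + 32576) + 3698 = 64956363 + 3698 = 64960061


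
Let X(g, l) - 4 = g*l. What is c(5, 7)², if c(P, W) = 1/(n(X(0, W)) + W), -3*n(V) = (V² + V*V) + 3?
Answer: 9/196 ≈ 0.045918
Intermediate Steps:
X(g, l) = 4 + g*l
n(V) = -1 - 2*V²/3 (n(V) = -((V² + V*V) + 3)/3 = -((V² + V²) + 3)/3 = -(2*V² + 3)/3 = -(3 + 2*V²)/3 = -1 - 2*V²/3)
c(P, W) = 1/(-35/3 + W) (c(P, W) = 1/((-1 - 2*(4 + 0*W)²/3) + W) = 1/((-1 - 2*(4 + 0)²/3) + W) = 1/((-1 - ⅔*4²) + W) = 1/((-1 - ⅔*16) + W) = 1/((-1 - 32/3) + W) = 1/(-35/3 + W))
c(5, 7)² = (3/(-35 + 3*7))² = (3/(-35 + 21))² = (3/(-14))² = (3*(-1/14))² = (-3/14)² = 9/196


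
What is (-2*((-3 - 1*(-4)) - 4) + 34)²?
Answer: 1600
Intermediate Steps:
(-2*((-3 - 1*(-4)) - 4) + 34)² = (-2*((-3 + 4) - 4) + 34)² = (-2*(1 - 4) + 34)² = (-2*(-3) + 34)² = (6 + 34)² = 40² = 1600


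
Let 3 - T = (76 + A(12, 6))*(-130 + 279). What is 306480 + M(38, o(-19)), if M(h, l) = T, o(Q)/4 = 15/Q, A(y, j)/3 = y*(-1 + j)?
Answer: 268339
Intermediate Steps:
A(y, j) = 3*y*(-1 + j) (A(y, j) = 3*(y*(-1 + j)) = 3*y*(-1 + j))
o(Q) = 60/Q (o(Q) = 4*(15/Q) = 60/Q)
T = -38141 (T = 3 - (76 + 3*12*(-1 + 6))*(-130 + 279) = 3 - (76 + 3*12*5)*149 = 3 - (76 + 180)*149 = 3 - 256*149 = 3 - 1*38144 = 3 - 38144 = -38141)
M(h, l) = -38141
306480 + M(38, o(-19)) = 306480 - 38141 = 268339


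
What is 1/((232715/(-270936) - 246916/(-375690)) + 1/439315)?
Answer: -1490565714223320/300638385636899 ≈ -4.9580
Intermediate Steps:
1/((232715/(-270936) - 246916/(-375690)) + 1/439315) = 1/((232715*(-1/270936) - 246916*(-1/375690)) + 1/439315) = 1/((-232715/270936 + 123458/187845) + 1/439315) = 1/(-3421710829/16964657640 + 1/439315) = 1/(-300638385636899/1490565714223320) = -1490565714223320/300638385636899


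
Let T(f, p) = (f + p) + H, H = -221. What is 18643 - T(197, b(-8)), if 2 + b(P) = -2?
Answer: 18671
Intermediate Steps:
b(P) = -4 (b(P) = -2 - 2 = -4)
T(f, p) = -221 + f + p (T(f, p) = (f + p) - 221 = -221 + f + p)
18643 - T(197, b(-8)) = 18643 - (-221 + 197 - 4) = 18643 - 1*(-28) = 18643 + 28 = 18671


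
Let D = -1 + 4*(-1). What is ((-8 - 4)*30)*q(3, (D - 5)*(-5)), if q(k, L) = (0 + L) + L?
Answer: -36000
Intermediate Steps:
D = -5 (D = -1 - 4 = -5)
q(k, L) = 2*L (q(k, L) = L + L = 2*L)
((-8 - 4)*30)*q(3, (D - 5)*(-5)) = ((-8 - 4)*30)*(2*((-5 - 5)*(-5))) = (-12*30)*(2*(-10*(-5))) = -720*50 = -360*100 = -36000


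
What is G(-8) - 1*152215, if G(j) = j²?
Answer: -152151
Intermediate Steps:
G(-8) - 1*152215 = (-8)² - 1*152215 = 64 - 152215 = -152151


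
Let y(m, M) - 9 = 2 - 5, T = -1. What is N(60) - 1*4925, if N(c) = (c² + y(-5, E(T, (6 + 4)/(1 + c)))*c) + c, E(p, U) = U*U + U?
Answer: -905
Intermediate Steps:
E(p, U) = U + U² (E(p, U) = U² + U = U + U²)
y(m, M) = 6 (y(m, M) = 9 + (2 - 5) = 9 - 3 = 6)
N(c) = c² + 7*c (N(c) = (c² + 6*c) + c = c² + 7*c)
N(60) - 1*4925 = 60*(7 + 60) - 1*4925 = 60*67 - 4925 = 4020 - 4925 = -905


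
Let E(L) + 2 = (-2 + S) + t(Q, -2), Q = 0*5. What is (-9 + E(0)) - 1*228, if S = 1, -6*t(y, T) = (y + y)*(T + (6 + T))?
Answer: -240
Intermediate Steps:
Q = 0
t(y, T) = -y*(6 + 2*T)/3 (t(y, T) = -(y + y)*(T + (6 + T))/6 = -2*y*(6 + 2*T)/6 = -y*(6 + 2*T)/3)
E(L) = -3 (E(L) = -2 + ((-2 + 1) - 2/3*0*(3 - 2)) = -2 + (-1 - 2/3*0*1) = -2 + (-1 + 0) = -2 - 1 = -3)
(-9 + E(0)) - 1*228 = (-9 - 3) - 1*228 = -12 - 228 = -240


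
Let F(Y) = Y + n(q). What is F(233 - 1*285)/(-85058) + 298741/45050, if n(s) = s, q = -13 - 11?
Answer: 747462817/112701850 ≈ 6.6322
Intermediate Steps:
q = -24
F(Y) = -24 + Y (F(Y) = Y - 24 = -24 + Y)
F(233 - 1*285)/(-85058) + 298741/45050 = (-24 + (233 - 1*285))/(-85058) + 298741/45050 = (-24 + (233 - 285))*(-1/85058) + 298741*(1/45050) = (-24 - 52)*(-1/85058) + 17573/2650 = -76*(-1/85058) + 17573/2650 = 38/42529 + 17573/2650 = 747462817/112701850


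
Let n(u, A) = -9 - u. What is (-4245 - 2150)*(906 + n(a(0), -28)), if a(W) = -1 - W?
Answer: -5742710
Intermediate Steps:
(-4245 - 2150)*(906 + n(a(0), -28)) = (-4245 - 2150)*(906 + (-9 - (-1 - 1*0))) = -6395*(906 + (-9 - (-1 + 0))) = -6395*(906 + (-9 - 1*(-1))) = -6395*(906 + (-9 + 1)) = -6395*(906 - 8) = -6395*898 = -5742710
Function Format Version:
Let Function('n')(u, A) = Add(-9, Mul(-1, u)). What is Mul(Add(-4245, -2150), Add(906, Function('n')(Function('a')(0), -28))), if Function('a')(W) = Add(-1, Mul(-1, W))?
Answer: -5742710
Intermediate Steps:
Mul(Add(-4245, -2150), Add(906, Function('n')(Function('a')(0), -28))) = Mul(Add(-4245, -2150), Add(906, Add(-9, Mul(-1, Add(-1, Mul(-1, 0)))))) = Mul(-6395, Add(906, Add(-9, Mul(-1, Add(-1, 0))))) = Mul(-6395, Add(906, Add(-9, Mul(-1, -1)))) = Mul(-6395, Add(906, Add(-9, 1))) = Mul(-6395, Add(906, -8)) = Mul(-6395, 898) = -5742710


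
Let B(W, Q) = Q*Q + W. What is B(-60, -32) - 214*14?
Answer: -2032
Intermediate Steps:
B(W, Q) = W + Q**2 (B(W, Q) = Q**2 + W = W + Q**2)
B(-60, -32) - 214*14 = (-60 + (-32)**2) - 214*14 = (-60 + 1024) - 1*2996 = 964 - 2996 = -2032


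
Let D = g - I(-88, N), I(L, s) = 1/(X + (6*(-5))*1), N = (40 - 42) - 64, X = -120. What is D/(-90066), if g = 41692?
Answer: -6253801/13509900 ≈ -0.46290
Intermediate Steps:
N = -66 (N = -2 - 64 = -66)
I(L, s) = -1/150 (I(L, s) = 1/(-120 + (6*(-5))*1) = 1/(-120 - 30*1) = 1/(-120 - 30) = 1/(-150) = -1/150)
D = 6253801/150 (D = 41692 - 1*(-1/150) = 41692 + 1/150 = 6253801/150 ≈ 41692.)
D/(-90066) = (6253801/150)/(-90066) = (6253801/150)*(-1/90066) = -6253801/13509900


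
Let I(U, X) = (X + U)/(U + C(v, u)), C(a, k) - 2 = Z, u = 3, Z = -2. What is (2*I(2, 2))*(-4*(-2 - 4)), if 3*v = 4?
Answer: 96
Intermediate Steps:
v = 4/3 (v = (1/3)*4 = 4/3 ≈ 1.3333)
C(a, k) = 0 (C(a, k) = 2 - 2 = 0)
I(U, X) = (U + X)/U (I(U, X) = (X + U)/(U + 0) = (U + X)/U)
(2*I(2, 2))*(-4*(-2 - 4)) = (2*((2 + 2)/2))*(-4*(-2 - 4)) = (2*((1/2)*4))*(-4*(-6)) = (2*2)*24 = 4*24 = 96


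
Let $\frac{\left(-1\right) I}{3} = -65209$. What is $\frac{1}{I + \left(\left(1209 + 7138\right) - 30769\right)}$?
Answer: $\frac{1}{173205} \approx 5.7735 \cdot 10^{-6}$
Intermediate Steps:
$I = 195627$ ($I = \left(-3\right) \left(-65209\right) = 195627$)
$\frac{1}{I + \left(\left(1209 + 7138\right) - 30769\right)} = \frac{1}{195627 + \left(\left(1209 + 7138\right) - 30769\right)} = \frac{1}{195627 + \left(8347 - 30769\right)} = \frac{1}{195627 - 22422} = \frac{1}{173205}$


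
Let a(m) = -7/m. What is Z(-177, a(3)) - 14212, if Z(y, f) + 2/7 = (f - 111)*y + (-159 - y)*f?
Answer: 40640/7 ≈ 5805.7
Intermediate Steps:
Z(y, f) = -2/7 + f*(-159 - y) + y*(-111 + f) (Z(y, f) = -2/7 + ((f - 111)*y + (-159 - y)*f) = -2/7 + ((-111 + f)*y + f*(-159 - y)) = -2/7 + (y*(-111 + f) + f*(-159 - y)) = -2/7 + (f*(-159 - y) + y*(-111 + f)) = -2/7 + f*(-159 - y) + y*(-111 + f))
Z(-177, a(3)) - 14212 = (-2/7 - (-1113)/3 - 111*(-177)) - 14212 = (-2/7 - (-1113)/3 + 19647) - 14212 = (-2/7 - 159*(-7/3) + 19647) - 14212 = (-2/7 + 371 + 19647) - 14212 = 140124/7 - 14212 = 40640/7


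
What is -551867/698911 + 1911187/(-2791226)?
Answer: -2876135136299/1950818554886 ≈ -1.4743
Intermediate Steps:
-551867/698911 + 1911187/(-2791226) = -551867*1/698911 + 1911187*(-1/2791226) = -551867/698911 - 1911187/2791226 = -2876135136299/1950818554886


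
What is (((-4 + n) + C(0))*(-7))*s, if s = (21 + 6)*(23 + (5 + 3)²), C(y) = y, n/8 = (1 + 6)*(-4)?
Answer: 3749004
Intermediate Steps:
n = -224 (n = 8*((1 + 6)*(-4)) = 8*(7*(-4)) = 8*(-28) = -224)
s = 2349 (s = 27*(23 + 8²) = 27*(23 + 64) = 27*87 = 2349)
(((-4 + n) + C(0))*(-7))*s = (((-4 - 224) + 0)*(-7))*2349 = ((-228 + 0)*(-7))*2349 = -228*(-7)*2349 = 1596*2349 = 3749004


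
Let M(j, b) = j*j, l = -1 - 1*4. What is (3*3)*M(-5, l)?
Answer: 225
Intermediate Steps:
l = -5 (l = -1 - 4 = -5)
M(j, b) = j**2
(3*3)*M(-5, l) = (3*3)*(-5)**2 = 9*25 = 225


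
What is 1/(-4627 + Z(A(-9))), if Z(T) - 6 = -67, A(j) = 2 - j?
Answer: -1/4688 ≈ -0.00021331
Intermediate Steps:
Z(T) = -61 (Z(T) = 6 - 67 = -61)
1/(-4627 + Z(A(-9))) = 1/(-4627 - 61) = 1/(-4688) = -1/4688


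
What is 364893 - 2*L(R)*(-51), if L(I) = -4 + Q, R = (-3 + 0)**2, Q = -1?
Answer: 364383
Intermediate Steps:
R = 9 (R = (-3)**2 = 9)
L(I) = -5 (L(I) = -4 - 1 = -5)
364893 - 2*L(R)*(-51) = 364893 - 2*(-5)*(-51) = 364893 - (-10)*(-51) = 364893 - 1*510 = 364893 - 510 = 364383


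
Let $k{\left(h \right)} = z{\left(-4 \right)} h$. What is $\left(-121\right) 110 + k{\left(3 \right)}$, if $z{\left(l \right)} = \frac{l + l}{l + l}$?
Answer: $-13307$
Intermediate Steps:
$z{\left(l \right)} = 1$ ($z{\left(l \right)} = \frac{2 l}{2 l} = 2 l \frac{1}{2 l} = 1$)
$k{\left(h \right)} = h$ ($k{\left(h \right)} = 1 h = h$)
$\left(-121\right) 110 + k{\left(3 \right)} = \left(-121\right) 110 + 3 = -13310 + 3 = -13307$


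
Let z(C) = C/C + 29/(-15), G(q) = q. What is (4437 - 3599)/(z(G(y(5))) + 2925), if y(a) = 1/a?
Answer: 12570/43861 ≈ 0.28659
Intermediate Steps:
z(C) = -14/15 (z(C) = 1 + 29*(-1/15) = 1 - 29/15 = -14/15)
(4437 - 3599)/(z(G(y(5))) + 2925) = (4437 - 3599)/(-14/15 + 2925) = 838/(43861/15) = 838*(15/43861) = 12570/43861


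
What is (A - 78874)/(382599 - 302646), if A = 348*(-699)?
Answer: -322126/79953 ≈ -4.0289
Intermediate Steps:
A = -243252
(A - 78874)/(382599 - 302646) = (-243252 - 78874)/(382599 - 302646) = -322126/79953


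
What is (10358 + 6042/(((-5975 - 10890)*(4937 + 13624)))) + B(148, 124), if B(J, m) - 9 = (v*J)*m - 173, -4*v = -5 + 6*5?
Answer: -10904548462044/104343755 ≈ -1.0451e+5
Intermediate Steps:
v = -25/4 (v = -(-5 + 6*5)/4 = -(-5 + 30)/4 = -¼*25 = -25/4 ≈ -6.2500)
B(J, m) = -164 - 25*J*m/4 (B(J, m) = 9 + ((-25*J/4)*m - 173) = 9 + (-25*J*m/4 - 173) = 9 + (-173 - 25*J*m/4) = -164 - 25*J*m/4)
(10358 + 6042/(((-5975 - 10890)*(4937 + 13624)))) + B(148, 124) = (10358 + 6042/(((-5975 - 10890)*(4937 + 13624)))) + (-164 - 25/4*148*124) = (10358 + 6042/((-16865*18561))) + (-164 - 114700) = (10358 + 6042/(-313031265)) - 114864 = (10358 + 6042*(-1/313031265)) - 114864 = (10358 - 2014/104343755) - 114864 = 1080792612276/104343755 - 114864 = -10904548462044/104343755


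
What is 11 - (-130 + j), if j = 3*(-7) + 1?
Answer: 161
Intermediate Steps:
j = -20 (j = -21 + 1 = -20)
11 - (-130 + j) = 11 - (-130 - 20) = 11 - 1*(-150) = 11 + 150 = 161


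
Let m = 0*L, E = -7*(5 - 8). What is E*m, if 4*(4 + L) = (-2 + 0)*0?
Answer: 0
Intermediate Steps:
E = 21 (E = -7*(-3) = 21)
L = -4 (L = -4 + ((-2 + 0)*0)/4 = -4 + (-2*0)/4 = -4 + (¼)*0 = -4 + 0 = -4)
m = 0 (m = 0*(-4) = 0)
E*m = 21*0 = 0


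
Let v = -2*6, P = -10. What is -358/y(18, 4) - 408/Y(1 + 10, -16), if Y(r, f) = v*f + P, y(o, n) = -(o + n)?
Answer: 14045/1001 ≈ 14.031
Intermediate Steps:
y(o, n) = -n - o (y(o, n) = -(n + o) = -n - o)
v = -12
Y(r, f) = -10 - 12*f (Y(r, f) = -12*f - 10 = -10 - 12*f)
-358/y(18, 4) - 408/Y(1 + 10, -16) = -358/(-1*4 - 1*18) - 408/(-10 - 12*(-16)) = -358/(-4 - 18) - 408/(-10 + 192) = -358/(-22) - 408/182 = -358*(-1/22) - 408*1/182 = 179/11 - 204/91 = 14045/1001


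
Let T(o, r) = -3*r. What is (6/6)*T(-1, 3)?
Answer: -9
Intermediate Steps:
(6/6)*T(-1, 3) = (6/6)*(-3*3) = (6*(⅙))*(-9) = 1*(-9) = -9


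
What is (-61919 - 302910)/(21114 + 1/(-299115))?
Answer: -109125826335/6315514109 ≈ -17.279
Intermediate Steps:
(-61919 - 302910)/(21114 + 1/(-299115)) = -364829/(21114 - 1/299115) = -364829/6315514109/299115 = -364829*299115/6315514109 = -109125826335/6315514109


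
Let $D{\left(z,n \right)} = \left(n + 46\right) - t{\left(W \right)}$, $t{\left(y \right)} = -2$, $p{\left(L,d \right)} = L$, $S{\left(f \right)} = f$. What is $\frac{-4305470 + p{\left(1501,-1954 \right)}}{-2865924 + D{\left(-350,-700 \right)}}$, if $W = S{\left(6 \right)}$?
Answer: $\frac{4303969}{2866576} \approx 1.5014$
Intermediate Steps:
$W = 6$
$D{\left(z,n \right)} = 48 + n$ ($D{\left(z,n \right)} = \left(n + 46\right) - -2 = \left(46 + n\right) + 2 = 48 + n$)
$\frac{-4305470 + p{\left(1501,-1954 \right)}}{-2865924 + D{\left(-350,-700 \right)}} = \frac{-4305470 + 1501}{-2865924 + \left(48 - 700\right)} = - \frac{4303969}{-2865924 - 652} = - \frac{4303969}{-2866576} = \left(-4303969\right) \left(- \frac{1}{2866576}\right) = \frac{4303969}{2866576}$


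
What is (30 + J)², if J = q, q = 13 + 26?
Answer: 4761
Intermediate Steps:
q = 39
J = 39
(30 + J)² = (30 + 39)² = 69² = 4761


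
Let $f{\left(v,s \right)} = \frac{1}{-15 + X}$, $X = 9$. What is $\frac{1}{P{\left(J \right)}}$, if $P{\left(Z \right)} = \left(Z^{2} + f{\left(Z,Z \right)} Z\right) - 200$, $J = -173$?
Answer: $\frac{6}{178547} \approx 3.3605 \cdot 10^{-5}$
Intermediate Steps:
$f{\left(v,s \right)} = - \frac{1}{6}$ ($f{\left(v,s \right)} = \frac{1}{-15 + 9} = \frac{1}{-6} = - \frac{1}{6}$)
$P{\left(Z \right)} = -200 + Z^{2} - \frac{Z}{6}$ ($P{\left(Z \right)} = \left(Z^{2} - \frac{Z}{6}\right) - 200 = -200 + Z^{2} - \frac{Z}{6}$)
$\frac{1}{P{\left(J \right)}} = \frac{1}{-200 + \left(-173\right)^{2} - - \frac{173}{6}} = \frac{1}{-200 + 29929 + \frac{173}{6}} = \frac{1}{\frac{178547}{6}} = \frac{6}{178547}$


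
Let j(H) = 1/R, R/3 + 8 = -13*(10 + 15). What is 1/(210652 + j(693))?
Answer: 999/210441347 ≈ 4.7472e-6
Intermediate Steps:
R = -999 (R = -24 + 3*(-13*(10 + 15)) = -24 + 3*(-13*25) = -24 + 3*(-325) = -24 - 975 = -999)
j(H) = -1/999 (j(H) = 1/(-999) = -1/999)
1/(210652 + j(693)) = 1/(210652 - 1/999) = 1/(210441347/999) = 999/210441347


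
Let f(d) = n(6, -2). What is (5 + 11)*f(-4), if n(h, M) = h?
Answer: 96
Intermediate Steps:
f(d) = 6
(5 + 11)*f(-4) = (5 + 11)*6 = 16*6 = 96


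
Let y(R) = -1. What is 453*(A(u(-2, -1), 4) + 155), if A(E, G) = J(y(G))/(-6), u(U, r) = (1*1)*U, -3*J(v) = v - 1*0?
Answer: 421139/6 ≈ 70190.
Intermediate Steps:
J(v) = -v/3 (J(v) = -(v - 1*0)/3 = -(v + 0)/3 = -v/3)
u(U, r) = U (u(U, r) = 1*U = U)
A(E, G) = -1/18 (A(E, G) = -1/3*(-1)/(-6) = (1/3)*(-1/6) = -1/18)
453*(A(u(-2, -1), 4) + 155) = 453*(-1/18 + 155) = 453*(2789/18) = 421139/6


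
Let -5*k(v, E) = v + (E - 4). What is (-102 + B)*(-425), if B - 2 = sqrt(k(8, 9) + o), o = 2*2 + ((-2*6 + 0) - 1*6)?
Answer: 42500 - 85*I*sqrt(415) ≈ 42500.0 - 1731.6*I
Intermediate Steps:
k(v, E) = 4/5 - E/5 - v/5 (k(v, E) = -(v + (E - 4))/5 = -(v + (-4 + E))/5 = -(-4 + E + v)/5 = 4/5 - E/5 - v/5)
o = -14 (o = 4 + ((-12 + 0) - 6) = 4 + (-12 - 6) = 4 - 18 = -14)
B = 2 + I*sqrt(415)/5 (B = 2 + sqrt((4/5 - 1/5*9 - 1/5*8) - 14) = 2 + sqrt((4/5 - 9/5 - 8/5) - 14) = 2 + sqrt(-13/5 - 14) = 2 + sqrt(-83/5) = 2 + I*sqrt(415)/5 ≈ 2.0 + 4.0743*I)
(-102 + B)*(-425) = (-102 + (2 + I*sqrt(415)/5))*(-425) = (-100 + I*sqrt(415)/5)*(-425) = 42500 - 85*I*sqrt(415)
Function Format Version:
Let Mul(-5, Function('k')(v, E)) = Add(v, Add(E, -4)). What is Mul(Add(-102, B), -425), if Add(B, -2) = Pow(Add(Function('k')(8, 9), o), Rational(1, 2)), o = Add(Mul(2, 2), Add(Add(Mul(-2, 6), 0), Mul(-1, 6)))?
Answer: Add(42500, Mul(-85, I, Pow(415, Rational(1, 2)))) ≈ Add(42500., Mul(-1731.6, I))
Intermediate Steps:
Function('k')(v, E) = Add(Rational(4, 5), Mul(Rational(-1, 5), E), Mul(Rational(-1, 5), v)) (Function('k')(v, E) = Mul(Rational(-1, 5), Add(v, Add(E, -4))) = Mul(Rational(-1, 5), Add(v, Add(-4, E))) = Mul(Rational(-1, 5), Add(-4, E, v)) = Add(Rational(4, 5), Mul(Rational(-1, 5), E), Mul(Rational(-1, 5), v)))
o = -14 (o = Add(4, Add(Add(-12, 0), -6)) = Add(4, Add(-12, -6)) = Add(4, -18) = -14)
B = Add(2, Mul(Rational(1, 5), I, Pow(415, Rational(1, 2)))) (B = Add(2, Pow(Add(Add(Rational(4, 5), Mul(Rational(-1, 5), 9), Mul(Rational(-1, 5), 8)), -14), Rational(1, 2))) = Add(2, Pow(Add(Add(Rational(4, 5), Rational(-9, 5), Rational(-8, 5)), -14), Rational(1, 2))) = Add(2, Pow(Add(Rational(-13, 5), -14), Rational(1, 2))) = Add(2, Pow(Rational(-83, 5), Rational(1, 2))) = Add(2, Mul(Rational(1, 5), I, Pow(415, Rational(1, 2)))) ≈ Add(2.0000, Mul(4.0743, I)))
Mul(Add(-102, B), -425) = Mul(Add(-102, Add(2, Mul(Rational(1, 5), I, Pow(415, Rational(1, 2))))), -425) = Mul(Add(-100, Mul(Rational(1, 5), I, Pow(415, Rational(1, 2)))), -425) = Add(42500, Mul(-85, I, Pow(415, Rational(1, 2))))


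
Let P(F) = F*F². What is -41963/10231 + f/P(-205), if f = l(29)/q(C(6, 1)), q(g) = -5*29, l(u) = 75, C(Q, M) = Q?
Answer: -2096795613482/511219794475 ≈ -4.1016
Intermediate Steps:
P(F) = F³
q(g) = -145
f = -15/29 (f = 75/(-145) = 75*(-1/145) = -15/29 ≈ -0.51724)
-41963/10231 + f/P(-205) = -41963/10231 - 15/(29*((-205)³)) = -41963*1/10231 - 15/29/(-8615125) = -41963/10231 - 15/29*(-1/8615125) = -41963/10231 + 3/49967725 = -2096795613482/511219794475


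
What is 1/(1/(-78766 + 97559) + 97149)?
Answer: 18793/1825721158 ≈ 1.0293e-5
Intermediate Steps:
1/(1/(-78766 + 97559) + 97149) = 1/(1/18793 + 97149) = 1/(1825721158/18793) = 18793/1825721158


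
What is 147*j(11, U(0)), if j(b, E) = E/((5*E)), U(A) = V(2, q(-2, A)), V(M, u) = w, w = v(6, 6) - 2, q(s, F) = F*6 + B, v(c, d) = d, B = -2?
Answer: 147/5 ≈ 29.400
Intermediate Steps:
q(s, F) = -2 + 6*F (q(s, F) = F*6 - 2 = 6*F - 2 = -2 + 6*F)
w = 4 (w = 6 - 2 = 4)
V(M, u) = 4
U(A) = 4
j(b, E) = ⅕ (j(b, E) = E*(1/(5*E)) = ⅕)
147*j(11, U(0)) = 147*(⅕) = 147/5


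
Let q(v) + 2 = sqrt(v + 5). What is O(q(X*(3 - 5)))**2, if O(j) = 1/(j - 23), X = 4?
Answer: (25 - I*sqrt(3))**(-2) ≈ 0.0015771 + 0.00021959*I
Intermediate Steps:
q(v) = -2 + sqrt(5 + v) (q(v) = -2 + sqrt(v + 5) = -2 + sqrt(5 + v))
O(j) = 1/(-23 + j)
O(q(X*(3 - 5)))**2 = (1/(-23 + (-2 + sqrt(5 + 4*(3 - 5)))))**2 = (1/(-23 + (-2 + sqrt(5 + 4*(-2)))))**2 = (1/(-23 + (-2 + sqrt(5 - 8))))**2 = (1/(-23 + (-2 + sqrt(-3))))**2 = (1/(-23 + (-2 + I*sqrt(3))))**2 = (1/(-25 + I*sqrt(3)))**2 = (-25 + I*sqrt(3))**(-2)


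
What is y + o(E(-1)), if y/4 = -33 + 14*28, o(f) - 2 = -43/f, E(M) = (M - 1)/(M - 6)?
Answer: 2575/2 ≈ 1287.5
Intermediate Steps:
E(M) = (-1 + M)/(-6 + M)
o(f) = 2 - 43/f
y = 1436 (y = 4*(-33 + 14*28) = 4*(-33 + 392) = 4*359 = 1436)
y + o(E(-1)) = 1436 + (2 - 43*(-6 - 1)/(-1 - 1)) = 1436 + (2 - 43/(-2/(-7))) = 1436 + (2 - 43/((-⅐*(-2)))) = 1436 + (2 - 43/2/7) = 1436 + (2 - 43*7/2) = 1436 + (2 - 301/2) = 1436 - 297/2 = 2575/2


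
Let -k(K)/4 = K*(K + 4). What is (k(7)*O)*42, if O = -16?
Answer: 206976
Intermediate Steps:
k(K) = -4*K*(4 + K) (k(K) = -4*K*(K + 4) = -4*K*(4 + K))
(k(7)*O)*42 = (-4*7*(4 + 7)*(-16))*42 = (-4*7*11*(-16))*42 = -308*(-16)*42 = 4928*42 = 206976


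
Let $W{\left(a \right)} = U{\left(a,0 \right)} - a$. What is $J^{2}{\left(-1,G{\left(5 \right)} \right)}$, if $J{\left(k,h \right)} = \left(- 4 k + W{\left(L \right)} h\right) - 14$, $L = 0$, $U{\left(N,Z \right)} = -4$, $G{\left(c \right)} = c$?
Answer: $900$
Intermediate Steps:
$W{\left(a \right)} = -4 - a$
$J{\left(k,h \right)} = -14 - 4 h - 4 k$ ($J{\left(k,h \right)} = \left(- 4 k + \left(-4 - 0\right) h\right) - 14 = \left(- 4 k + \left(-4 + 0\right) h\right) - 14 = \left(- 4 k - 4 h\right) - 14 = \left(- 4 h - 4 k\right) - 14 = -14 - 4 h - 4 k$)
$J^{2}{\left(-1,G{\left(5 \right)} \right)} = \left(-14 - 20 - -4\right)^{2} = \left(-14 - 20 + 4\right)^{2} = \left(-30\right)^{2} = 900$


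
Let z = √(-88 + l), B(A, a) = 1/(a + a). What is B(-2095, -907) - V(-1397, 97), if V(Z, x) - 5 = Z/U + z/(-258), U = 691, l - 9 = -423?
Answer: -3733903/1253474 + I*√502/258 ≈ -2.9788 + 0.086842*I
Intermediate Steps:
l = -414 (l = 9 - 423 = -414)
B(A, a) = 1/(2*a)
z = I*√502 (z = √(-88 - 414) = √(-502) = I*√502 ≈ 22.405*I)
V(Z, x) = 5 + Z/691 - I*√502/258 (V(Z, x) = 5 + (Z/691 + (I*√502)/(-258)) = 5 + (Z*(1/691) + (I*√502)*(-1/258)) = 5 + (Z/691 - I*√502/258) = 5 + Z/691 - I*√502/258)
B(-2095, -907) - V(-1397, 97) = (½)/(-907) - (5 + (1/691)*(-1397) - I*√502/258) = (½)*(-1/907) - (5 - 1397/691 - I*√502/258) = -1/1814 - (2058/691 - I*√502/258) = -1/1814 + (-2058/691 + I*√502/258) = -3733903/1253474 + I*√502/258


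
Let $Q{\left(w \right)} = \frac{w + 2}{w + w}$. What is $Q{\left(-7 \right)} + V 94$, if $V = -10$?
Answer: $- \frac{13155}{14} \approx -939.64$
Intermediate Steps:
$Q{\left(w \right)} = \frac{2 + w}{2 w}$
$Q{\left(-7 \right)} + V 94 = \frac{2 - 7}{2 \left(-7\right)} - 940 = \frac{1}{2} \left(- \frac{1}{7}\right) \left(-5\right) - 940 = \frac{5}{14} - 940 = - \frac{13155}{14}$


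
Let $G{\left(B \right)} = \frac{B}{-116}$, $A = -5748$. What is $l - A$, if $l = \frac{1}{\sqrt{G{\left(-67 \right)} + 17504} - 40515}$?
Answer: $\frac{1094464808950872}{190407935569} - \frac{2 \sqrt{58885399}}{190407935569} \approx 5748.0$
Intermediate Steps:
$G{\left(B \right)} = - \frac{B}{116}$ ($G{\left(B \right)} = B \left(- \frac{1}{116}\right) = - \frac{B}{116}$)
$l = \frac{1}{-40515 + \frac{\sqrt{58885399}}{58}}$ ($l = \frac{1}{\sqrt{\left(- \frac{1}{116}\right) \left(-67\right) + 17504} - 40515} = \frac{1}{\sqrt{\frac{67}{116} + 17504} - 40515} = \frac{1}{\sqrt{\frac{2030531}{116}} - 40515} = \frac{1}{\frac{\sqrt{58885399}}{58} - 40515} = \frac{1}{-40515 + \frac{\sqrt{58885399}}{58}} \approx -2.4763 \cdot 10^{-5}$)
$l - A = \left(- \frac{4699740}{190407935569} - \frac{2 \sqrt{58885399}}{190407935569}\right) - -5748 = \left(- \frac{4699740}{190407935569} - \frac{2 \sqrt{58885399}}{190407935569}\right) + 5748 = \frac{1094464808950872}{190407935569} - \frac{2 \sqrt{58885399}}{190407935569}$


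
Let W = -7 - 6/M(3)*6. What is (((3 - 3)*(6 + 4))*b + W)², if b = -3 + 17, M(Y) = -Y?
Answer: 25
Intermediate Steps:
b = 14
W = 5 (W = -7 - 6/((-1*3))*6 = -7 - 6/(-3)*6 = -7 - 6*(-⅓)*6 = -7 + 2*6 = -7 + 12 = 5)
(((3 - 3)*(6 + 4))*b + W)² = (((3 - 3)*(6 + 4))*14 + 5)² = ((0*10)*14 + 5)² = (0*14 + 5)² = (0 + 5)² = 5² = 25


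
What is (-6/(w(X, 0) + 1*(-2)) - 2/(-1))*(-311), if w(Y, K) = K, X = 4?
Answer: -1555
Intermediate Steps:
(-6/(w(X, 0) + 1*(-2)) - 2/(-1))*(-311) = (-6/(0 + 1*(-2)) - 2/(-1))*(-311) = (-6/(0 - 2) - 2*(-1))*(-311) = (-6/(-2) + 2)*(-311) = (-6*(-½) + 2)*(-311) = (3 + 2)*(-311) = 5*(-311) = -1555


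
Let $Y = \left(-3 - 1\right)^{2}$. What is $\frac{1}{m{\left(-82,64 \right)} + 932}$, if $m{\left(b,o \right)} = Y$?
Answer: $\frac{1}{948} \approx 0.0010549$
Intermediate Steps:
$Y = 16$ ($Y = \left(-4\right)^{2} = 16$)
$m{\left(b,o \right)} = 16$
$\frac{1}{m{\left(-82,64 \right)} + 932} = \frac{1}{16 + 932} = \frac{1}{948}$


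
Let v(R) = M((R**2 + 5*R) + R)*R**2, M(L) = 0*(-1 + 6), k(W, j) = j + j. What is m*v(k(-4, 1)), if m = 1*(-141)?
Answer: 0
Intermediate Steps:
k(W, j) = 2*j
m = -141
M(L) = 0 (M(L) = 0*5 = 0)
v(R) = 0 (v(R) = 0*R**2 = 0)
m*v(k(-4, 1)) = -141*0 = 0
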